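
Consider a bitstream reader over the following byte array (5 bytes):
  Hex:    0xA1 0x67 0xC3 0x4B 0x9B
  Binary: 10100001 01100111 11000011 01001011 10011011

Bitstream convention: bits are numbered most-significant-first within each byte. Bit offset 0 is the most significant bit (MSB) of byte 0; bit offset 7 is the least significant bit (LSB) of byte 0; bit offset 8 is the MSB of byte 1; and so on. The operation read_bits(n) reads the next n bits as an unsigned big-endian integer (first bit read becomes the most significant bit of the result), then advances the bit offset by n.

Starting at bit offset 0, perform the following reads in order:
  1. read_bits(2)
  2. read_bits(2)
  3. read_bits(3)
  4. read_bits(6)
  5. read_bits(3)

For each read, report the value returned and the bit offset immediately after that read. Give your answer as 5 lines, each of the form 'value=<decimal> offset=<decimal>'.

Answer: value=2 offset=2
value=2 offset=4
value=0 offset=7
value=44 offset=13
value=7 offset=16

Derivation:
Read 1: bits[0:2] width=2 -> value=2 (bin 10); offset now 2 = byte 0 bit 2; 38 bits remain
Read 2: bits[2:4] width=2 -> value=2 (bin 10); offset now 4 = byte 0 bit 4; 36 bits remain
Read 3: bits[4:7] width=3 -> value=0 (bin 000); offset now 7 = byte 0 bit 7; 33 bits remain
Read 4: bits[7:13] width=6 -> value=44 (bin 101100); offset now 13 = byte 1 bit 5; 27 bits remain
Read 5: bits[13:16] width=3 -> value=7 (bin 111); offset now 16 = byte 2 bit 0; 24 bits remain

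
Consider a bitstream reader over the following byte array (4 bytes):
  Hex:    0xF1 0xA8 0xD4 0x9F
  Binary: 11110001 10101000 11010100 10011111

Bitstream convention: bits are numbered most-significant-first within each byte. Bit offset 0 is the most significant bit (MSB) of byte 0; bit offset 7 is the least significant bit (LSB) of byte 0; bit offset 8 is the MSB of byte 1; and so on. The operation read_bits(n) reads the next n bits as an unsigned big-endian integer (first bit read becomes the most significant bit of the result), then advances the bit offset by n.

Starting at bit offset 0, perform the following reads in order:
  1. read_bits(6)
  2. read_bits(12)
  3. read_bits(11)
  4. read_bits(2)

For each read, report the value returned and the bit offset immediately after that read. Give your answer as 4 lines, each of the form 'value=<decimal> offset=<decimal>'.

Read 1: bits[0:6] width=6 -> value=60 (bin 111100); offset now 6 = byte 0 bit 6; 26 bits remain
Read 2: bits[6:18] width=12 -> value=1699 (bin 011010100011); offset now 18 = byte 2 bit 2; 14 bits remain
Read 3: bits[18:29] width=11 -> value=659 (bin 01010010011); offset now 29 = byte 3 bit 5; 3 bits remain
Read 4: bits[29:31] width=2 -> value=3 (bin 11); offset now 31 = byte 3 bit 7; 1 bits remain

Answer: value=60 offset=6
value=1699 offset=18
value=659 offset=29
value=3 offset=31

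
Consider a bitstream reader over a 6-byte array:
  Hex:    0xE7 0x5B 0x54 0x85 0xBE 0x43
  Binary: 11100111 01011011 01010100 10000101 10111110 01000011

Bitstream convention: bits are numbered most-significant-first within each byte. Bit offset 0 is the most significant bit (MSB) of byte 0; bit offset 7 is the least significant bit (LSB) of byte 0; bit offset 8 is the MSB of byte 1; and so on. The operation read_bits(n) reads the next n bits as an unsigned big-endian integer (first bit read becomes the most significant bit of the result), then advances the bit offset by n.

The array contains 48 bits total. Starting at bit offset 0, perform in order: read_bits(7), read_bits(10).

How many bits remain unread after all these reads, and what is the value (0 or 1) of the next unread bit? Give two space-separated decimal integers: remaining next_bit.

Answer: 31 1

Derivation:
Read 1: bits[0:7] width=7 -> value=115 (bin 1110011); offset now 7 = byte 0 bit 7; 41 bits remain
Read 2: bits[7:17] width=10 -> value=694 (bin 1010110110); offset now 17 = byte 2 bit 1; 31 bits remain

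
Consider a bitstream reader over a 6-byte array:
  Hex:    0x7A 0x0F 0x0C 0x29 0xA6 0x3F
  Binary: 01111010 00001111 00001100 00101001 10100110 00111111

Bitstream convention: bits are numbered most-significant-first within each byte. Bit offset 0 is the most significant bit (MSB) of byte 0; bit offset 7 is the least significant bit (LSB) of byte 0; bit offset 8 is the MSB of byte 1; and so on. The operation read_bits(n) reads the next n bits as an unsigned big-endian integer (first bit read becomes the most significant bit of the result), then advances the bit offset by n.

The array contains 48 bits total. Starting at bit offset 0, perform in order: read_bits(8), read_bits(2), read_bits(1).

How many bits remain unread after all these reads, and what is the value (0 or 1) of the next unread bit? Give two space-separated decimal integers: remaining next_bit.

Answer: 37 0

Derivation:
Read 1: bits[0:8] width=8 -> value=122 (bin 01111010); offset now 8 = byte 1 bit 0; 40 bits remain
Read 2: bits[8:10] width=2 -> value=0 (bin 00); offset now 10 = byte 1 bit 2; 38 bits remain
Read 3: bits[10:11] width=1 -> value=0 (bin 0); offset now 11 = byte 1 bit 3; 37 bits remain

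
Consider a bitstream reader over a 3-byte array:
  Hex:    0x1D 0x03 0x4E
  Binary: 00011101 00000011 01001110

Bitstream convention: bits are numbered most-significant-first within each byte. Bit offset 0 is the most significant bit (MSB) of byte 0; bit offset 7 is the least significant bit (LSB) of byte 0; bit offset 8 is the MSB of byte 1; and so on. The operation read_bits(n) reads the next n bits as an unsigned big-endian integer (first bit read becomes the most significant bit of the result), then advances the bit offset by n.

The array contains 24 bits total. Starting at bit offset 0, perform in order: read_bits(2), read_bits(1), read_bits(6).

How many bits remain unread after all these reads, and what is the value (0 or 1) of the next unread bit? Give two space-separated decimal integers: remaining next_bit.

Read 1: bits[0:2] width=2 -> value=0 (bin 00); offset now 2 = byte 0 bit 2; 22 bits remain
Read 2: bits[2:3] width=1 -> value=0 (bin 0); offset now 3 = byte 0 bit 3; 21 bits remain
Read 3: bits[3:9] width=6 -> value=58 (bin 111010); offset now 9 = byte 1 bit 1; 15 bits remain

Answer: 15 0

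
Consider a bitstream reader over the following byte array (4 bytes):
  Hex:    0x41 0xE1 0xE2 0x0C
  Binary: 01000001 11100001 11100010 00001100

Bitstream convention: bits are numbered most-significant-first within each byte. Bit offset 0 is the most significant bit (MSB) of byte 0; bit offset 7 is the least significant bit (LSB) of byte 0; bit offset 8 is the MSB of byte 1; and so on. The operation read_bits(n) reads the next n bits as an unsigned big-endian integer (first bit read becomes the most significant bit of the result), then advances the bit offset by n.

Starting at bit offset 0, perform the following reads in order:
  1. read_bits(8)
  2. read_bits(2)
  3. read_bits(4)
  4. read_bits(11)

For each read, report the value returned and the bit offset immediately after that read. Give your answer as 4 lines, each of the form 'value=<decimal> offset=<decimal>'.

Answer: value=65 offset=8
value=3 offset=10
value=8 offset=14
value=964 offset=25

Derivation:
Read 1: bits[0:8] width=8 -> value=65 (bin 01000001); offset now 8 = byte 1 bit 0; 24 bits remain
Read 2: bits[8:10] width=2 -> value=3 (bin 11); offset now 10 = byte 1 bit 2; 22 bits remain
Read 3: bits[10:14] width=4 -> value=8 (bin 1000); offset now 14 = byte 1 bit 6; 18 bits remain
Read 4: bits[14:25] width=11 -> value=964 (bin 01111000100); offset now 25 = byte 3 bit 1; 7 bits remain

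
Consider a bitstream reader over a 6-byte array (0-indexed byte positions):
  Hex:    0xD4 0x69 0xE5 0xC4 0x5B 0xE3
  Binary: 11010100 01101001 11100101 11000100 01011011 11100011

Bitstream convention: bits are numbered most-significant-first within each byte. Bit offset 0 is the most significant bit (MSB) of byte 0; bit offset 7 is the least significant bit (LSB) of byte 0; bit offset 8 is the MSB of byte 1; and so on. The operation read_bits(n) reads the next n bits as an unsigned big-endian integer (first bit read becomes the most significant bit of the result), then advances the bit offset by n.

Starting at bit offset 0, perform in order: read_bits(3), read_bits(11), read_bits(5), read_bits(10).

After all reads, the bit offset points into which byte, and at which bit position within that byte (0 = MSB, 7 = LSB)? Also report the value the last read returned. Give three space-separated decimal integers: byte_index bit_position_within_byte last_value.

Read 1: bits[0:3] width=3 -> value=6 (bin 110); offset now 3 = byte 0 bit 3; 45 bits remain
Read 2: bits[3:14] width=11 -> value=1306 (bin 10100011010); offset now 14 = byte 1 bit 6; 34 bits remain
Read 3: bits[14:19] width=5 -> value=15 (bin 01111); offset now 19 = byte 2 bit 3; 29 bits remain
Read 4: bits[19:29] width=10 -> value=184 (bin 0010111000); offset now 29 = byte 3 bit 5; 19 bits remain

Answer: 3 5 184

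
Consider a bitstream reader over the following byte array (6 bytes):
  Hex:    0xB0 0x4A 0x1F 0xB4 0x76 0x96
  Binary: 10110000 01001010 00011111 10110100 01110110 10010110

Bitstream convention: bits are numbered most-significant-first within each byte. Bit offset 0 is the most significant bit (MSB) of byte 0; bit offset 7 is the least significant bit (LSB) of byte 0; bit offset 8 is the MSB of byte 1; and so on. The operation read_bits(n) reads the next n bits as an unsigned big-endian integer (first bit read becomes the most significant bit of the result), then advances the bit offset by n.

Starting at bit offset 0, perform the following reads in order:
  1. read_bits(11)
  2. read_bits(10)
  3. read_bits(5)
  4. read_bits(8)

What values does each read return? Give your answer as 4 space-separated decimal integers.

Answer: 1410 323 30 209

Derivation:
Read 1: bits[0:11] width=11 -> value=1410 (bin 10110000010); offset now 11 = byte 1 bit 3; 37 bits remain
Read 2: bits[11:21] width=10 -> value=323 (bin 0101000011); offset now 21 = byte 2 bit 5; 27 bits remain
Read 3: bits[21:26] width=5 -> value=30 (bin 11110); offset now 26 = byte 3 bit 2; 22 bits remain
Read 4: bits[26:34] width=8 -> value=209 (bin 11010001); offset now 34 = byte 4 bit 2; 14 bits remain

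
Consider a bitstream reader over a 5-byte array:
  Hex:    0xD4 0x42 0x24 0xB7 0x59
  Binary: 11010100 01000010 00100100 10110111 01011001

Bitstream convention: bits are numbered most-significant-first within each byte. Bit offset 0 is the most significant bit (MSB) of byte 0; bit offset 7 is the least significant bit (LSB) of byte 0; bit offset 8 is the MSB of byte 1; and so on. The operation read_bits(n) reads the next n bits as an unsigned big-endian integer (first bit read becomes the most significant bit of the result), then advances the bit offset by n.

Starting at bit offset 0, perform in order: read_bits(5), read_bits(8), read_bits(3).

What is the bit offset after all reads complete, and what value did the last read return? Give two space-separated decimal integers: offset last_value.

Answer: 16 2

Derivation:
Read 1: bits[0:5] width=5 -> value=26 (bin 11010); offset now 5 = byte 0 bit 5; 35 bits remain
Read 2: bits[5:13] width=8 -> value=136 (bin 10001000); offset now 13 = byte 1 bit 5; 27 bits remain
Read 3: bits[13:16] width=3 -> value=2 (bin 010); offset now 16 = byte 2 bit 0; 24 bits remain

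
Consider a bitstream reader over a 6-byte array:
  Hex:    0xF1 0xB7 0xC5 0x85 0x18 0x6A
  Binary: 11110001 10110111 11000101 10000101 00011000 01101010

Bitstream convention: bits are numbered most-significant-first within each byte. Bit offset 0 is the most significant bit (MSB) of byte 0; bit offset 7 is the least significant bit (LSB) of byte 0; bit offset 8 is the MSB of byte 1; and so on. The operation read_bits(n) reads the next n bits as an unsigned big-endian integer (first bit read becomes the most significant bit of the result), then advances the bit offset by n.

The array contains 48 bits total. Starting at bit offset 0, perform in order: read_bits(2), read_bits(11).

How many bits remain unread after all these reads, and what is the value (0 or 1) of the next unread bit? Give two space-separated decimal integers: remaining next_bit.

Answer: 35 1

Derivation:
Read 1: bits[0:2] width=2 -> value=3 (bin 11); offset now 2 = byte 0 bit 2; 46 bits remain
Read 2: bits[2:13] width=11 -> value=1590 (bin 11000110110); offset now 13 = byte 1 bit 5; 35 bits remain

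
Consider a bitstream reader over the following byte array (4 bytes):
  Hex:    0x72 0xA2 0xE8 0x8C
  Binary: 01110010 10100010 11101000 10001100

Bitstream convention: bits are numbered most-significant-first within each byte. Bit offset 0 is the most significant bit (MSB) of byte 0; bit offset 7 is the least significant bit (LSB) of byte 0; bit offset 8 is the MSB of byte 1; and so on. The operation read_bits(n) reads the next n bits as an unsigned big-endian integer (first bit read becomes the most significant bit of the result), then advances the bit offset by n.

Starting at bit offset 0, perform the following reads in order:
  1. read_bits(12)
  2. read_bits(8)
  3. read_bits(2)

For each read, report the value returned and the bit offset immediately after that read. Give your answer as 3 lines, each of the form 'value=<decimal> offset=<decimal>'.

Read 1: bits[0:12] width=12 -> value=1834 (bin 011100101010); offset now 12 = byte 1 bit 4; 20 bits remain
Read 2: bits[12:20] width=8 -> value=46 (bin 00101110); offset now 20 = byte 2 bit 4; 12 bits remain
Read 3: bits[20:22] width=2 -> value=2 (bin 10); offset now 22 = byte 2 bit 6; 10 bits remain

Answer: value=1834 offset=12
value=46 offset=20
value=2 offset=22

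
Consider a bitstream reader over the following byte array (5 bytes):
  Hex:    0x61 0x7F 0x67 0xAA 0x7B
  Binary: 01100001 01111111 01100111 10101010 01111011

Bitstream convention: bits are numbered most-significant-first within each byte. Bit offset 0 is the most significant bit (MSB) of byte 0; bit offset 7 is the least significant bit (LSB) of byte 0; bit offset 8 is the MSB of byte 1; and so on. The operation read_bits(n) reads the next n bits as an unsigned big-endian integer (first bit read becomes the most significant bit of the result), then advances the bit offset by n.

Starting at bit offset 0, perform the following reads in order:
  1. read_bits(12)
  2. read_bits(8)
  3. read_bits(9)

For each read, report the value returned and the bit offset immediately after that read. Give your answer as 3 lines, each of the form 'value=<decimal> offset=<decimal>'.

Read 1: bits[0:12] width=12 -> value=1559 (bin 011000010111); offset now 12 = byte 1 bit 4; 28 bits remain
Read 2: bits[12:20] width=8 -> value=246 (bin 11110110); offset now 20 = byte 2 bit 4; 20 bits remain
Read 3: bits[20:29] width=9 -> value=245 (bin 011110101); offset now 29 = byte 3 bit 5; 11 bits remain

Answer: value=1559 offset=12
value=246 offset=20
value=245 offset=29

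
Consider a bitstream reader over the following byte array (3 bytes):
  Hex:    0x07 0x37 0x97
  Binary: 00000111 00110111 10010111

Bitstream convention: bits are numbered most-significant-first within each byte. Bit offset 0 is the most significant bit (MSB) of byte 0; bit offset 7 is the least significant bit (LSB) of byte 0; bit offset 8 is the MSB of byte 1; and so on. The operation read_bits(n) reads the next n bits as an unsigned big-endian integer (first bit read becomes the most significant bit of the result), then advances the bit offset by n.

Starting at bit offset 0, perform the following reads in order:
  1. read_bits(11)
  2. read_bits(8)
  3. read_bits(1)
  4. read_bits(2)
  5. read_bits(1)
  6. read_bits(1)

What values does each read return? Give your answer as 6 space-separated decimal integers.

Answer: 57 188 1 1 1 1

Derivation:
Read 1: bits[0:11] width=11 -> value=57 (bin 00000111001); offset now 11 = byte 1 bit 3; 13 bits remain
Read 2: bits[11:19] width=8 -> value=188 (bin 10111100); offset now 19 = byte 2 bit 3; 5 bits remain
Read 3: bits[19:20] width=1 -> value=1 (bin 1); offset now 20 = byte 2 bit 4; 4 bits remain
Read 4: bits[20:22] width=2 -> value=1 (bin 01); offset now 22 = byte 2 bit 6; 2 bits remain
Read 5: bits[22:23] width=1 -> value=1 (bin 1); offset now 23 = byte 2 bit 7; 1 bits remain
Read 6: bits[23:24] width=1 -> value=1 (bin 1); offset now 24 = byte 3 bit 0; 0 bits remain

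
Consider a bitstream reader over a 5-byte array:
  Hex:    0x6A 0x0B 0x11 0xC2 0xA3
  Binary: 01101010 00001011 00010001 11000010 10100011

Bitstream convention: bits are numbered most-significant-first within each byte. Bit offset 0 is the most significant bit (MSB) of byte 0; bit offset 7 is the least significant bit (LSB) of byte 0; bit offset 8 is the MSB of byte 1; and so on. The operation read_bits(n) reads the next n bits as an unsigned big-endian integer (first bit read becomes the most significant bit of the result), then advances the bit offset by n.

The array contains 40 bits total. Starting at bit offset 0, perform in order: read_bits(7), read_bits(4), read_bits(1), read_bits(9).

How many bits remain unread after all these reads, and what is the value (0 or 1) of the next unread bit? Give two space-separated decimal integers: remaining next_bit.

Read 1: bits[0:7] width=7 -> value=53 (bin 0110101); offset now 7 = byte 0 bit 7; 33 bits remain
Read 2: bits[7:11] width=4 -> value=0 (bin 0000); offset now 11 = byte 1 bit 3; 29 bits remain
Read 3: bits[11:12] width=1 -> value=0 (bin 0); offset now 12 = byte 1 bit 4; 28 bits remain
Read 4: bits[12:21] width=9 -> value=354 (bin 101100010); offset now 21 = byte 2 bit 5; 19 bits remain

Answer: 19 0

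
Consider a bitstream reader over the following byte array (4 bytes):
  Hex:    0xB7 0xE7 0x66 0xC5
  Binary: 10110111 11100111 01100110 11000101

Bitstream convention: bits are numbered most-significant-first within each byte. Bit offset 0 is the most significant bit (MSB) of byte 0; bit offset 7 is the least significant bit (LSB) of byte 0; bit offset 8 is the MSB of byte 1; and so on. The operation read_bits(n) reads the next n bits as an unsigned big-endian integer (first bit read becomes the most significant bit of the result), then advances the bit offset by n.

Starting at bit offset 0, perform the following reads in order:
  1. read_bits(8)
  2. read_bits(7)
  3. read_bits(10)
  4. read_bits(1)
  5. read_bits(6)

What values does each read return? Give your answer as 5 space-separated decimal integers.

Answer: 183 115 717 1 5

Derivation:
Read 1: bits[0:8] width=8 -> value=183 (bin 10110111); offset now 8 = byte 1 bit 0; 24 bits remain
Read 2: bits[8:15] width=7 -> value=115 (bin 1110011); offset now 15 = byte 1 bit 7; 17 bits remain
Read 3: bits[15:25] width=10 -> value=717 (bin 1011001101); offset now 25 = byte 3 bit 1; 7 bits remain
Read 4: bits[25:26] width=1 -> value=1 (bin 1); offset now 26 = byte 3 bit 2; 6 bits remain
Read 5: bits[26:32] width=6 -> value=5 (bin 000101); offset now 32 = byte 4 bit 0; 0 bits remain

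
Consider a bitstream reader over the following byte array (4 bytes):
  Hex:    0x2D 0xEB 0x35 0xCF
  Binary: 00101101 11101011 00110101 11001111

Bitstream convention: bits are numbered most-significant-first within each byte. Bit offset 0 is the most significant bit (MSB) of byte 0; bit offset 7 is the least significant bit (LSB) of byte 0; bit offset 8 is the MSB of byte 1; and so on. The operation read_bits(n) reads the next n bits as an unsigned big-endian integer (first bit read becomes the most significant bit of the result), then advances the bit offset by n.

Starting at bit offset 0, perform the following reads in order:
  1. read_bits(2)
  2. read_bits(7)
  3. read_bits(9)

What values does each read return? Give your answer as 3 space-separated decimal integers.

Answer: 0 91 428

Derivation:
Read 1: bits[0:2] width=2 -> value=0 (bin 00); offset now 2 = byte 0 bit 2; 30 bits remain
Read 2: bits[2:9] width=7 -> value=91 (bin 1011011); offset now 9 = byte 1 bit 1; 23 bits remain
Read 3: bits[9:18] width=9 -> value=428 (bin 110101100); offset now 18 = byte 2 bit 2; 14 bits remain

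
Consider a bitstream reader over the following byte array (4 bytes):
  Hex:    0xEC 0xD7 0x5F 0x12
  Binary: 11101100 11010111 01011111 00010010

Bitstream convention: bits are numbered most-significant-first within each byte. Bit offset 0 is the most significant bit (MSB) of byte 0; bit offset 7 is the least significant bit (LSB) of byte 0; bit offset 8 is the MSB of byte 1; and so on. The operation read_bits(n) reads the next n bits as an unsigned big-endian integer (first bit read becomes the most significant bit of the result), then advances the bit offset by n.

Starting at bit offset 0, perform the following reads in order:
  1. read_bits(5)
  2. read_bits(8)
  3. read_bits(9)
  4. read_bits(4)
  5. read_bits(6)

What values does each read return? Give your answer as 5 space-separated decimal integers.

Read 1: bits[0:5] width=5 -> value=29 (bin 11101); offset now 5 = byte 0 bit 5; 27 bits remain
Read 2: bits[5:13] width=8 -> value=154 (bin 10011010); offset now 13 = byte 1 bit 5; 19 bits remain
Read 3: bits[13:22] width=9 -> value=471 (bin 111010111); offset now 22 = byte 2 bit 6; 10 bits remain
Read 4: bits[22:26] width=4 -> value=12 (bin 1100); offset now 26 = byte 3 bit 2; 6 bits remain
Read 5: bits[26:32] width=6 -> value=18 (bin 010010); offset now 32 = byte 4 bit 0; 0 bits remain

Answer: 29 154 471 12 18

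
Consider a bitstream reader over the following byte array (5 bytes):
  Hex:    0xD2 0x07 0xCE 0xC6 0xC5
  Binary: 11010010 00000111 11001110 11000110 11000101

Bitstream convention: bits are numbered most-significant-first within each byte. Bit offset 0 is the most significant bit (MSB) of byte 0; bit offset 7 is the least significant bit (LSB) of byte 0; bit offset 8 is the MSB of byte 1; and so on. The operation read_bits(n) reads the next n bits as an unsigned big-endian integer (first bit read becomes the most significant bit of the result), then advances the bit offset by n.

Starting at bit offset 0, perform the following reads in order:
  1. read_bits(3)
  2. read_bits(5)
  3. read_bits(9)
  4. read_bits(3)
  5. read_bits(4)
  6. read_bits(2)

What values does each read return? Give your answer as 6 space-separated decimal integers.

Read 1: bits[0:3] width=3 -> value=6 (bin 110); offset now 3 = byte 0 bit 3; 37 bits remain
Read 2: bits[3:8] width=5 -> value=18 (bin 10010); offset now 8 = byte 1 bit 0; 32 bits remain
Read 3: bits[8:17] width=9 -> value=15 (bin 000001111); offset now 17 = byte 2 bit 1; 23 bits remain
Read 4: bits[17:20] width=3 -> value=4 (bin 100); offset now 20 = byte 2 bit 4; 20 bits remain
Read 5: bits[20:24] width=4 -> value=14 (bin 1110); offset now 24 = byte 3 bit 0; 16 bits remain
Read 6: bits[24:26] width=2 -> value=3 (bin 11); offset now 26 = byte 3 bit 2; 14 bits remain

Answer: 6 18 15 4 14 3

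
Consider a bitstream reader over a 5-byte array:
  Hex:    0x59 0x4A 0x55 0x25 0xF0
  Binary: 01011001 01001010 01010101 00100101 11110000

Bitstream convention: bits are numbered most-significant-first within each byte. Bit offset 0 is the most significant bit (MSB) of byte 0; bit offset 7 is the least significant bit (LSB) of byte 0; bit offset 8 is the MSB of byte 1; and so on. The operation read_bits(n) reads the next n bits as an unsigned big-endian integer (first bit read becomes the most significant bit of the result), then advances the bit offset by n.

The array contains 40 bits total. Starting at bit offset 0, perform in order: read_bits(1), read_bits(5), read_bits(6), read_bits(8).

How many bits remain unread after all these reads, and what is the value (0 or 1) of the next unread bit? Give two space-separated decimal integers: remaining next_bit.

Answer: 20 0

Derivation:
Read 1: bits[0:1] width=1 -> value=0 (bin 0); offset now 1 = byte 0 bit 1; 39 bits remain
Read 2: bits[1:6] width=5 -> value=22 (bin 10110); offset now 6 = byte 0 bit 6; 34 bits remain
Read 3: bits[6:12] width=6 -> value=20 (bin 010100); offset now 12 = byte 1 bit 4; 28 bits remain
Read 4: bits[12:20] width=8 -> value=165 (bin 10100101); offset now 20 = byte 2 bit 4; 20 bits remain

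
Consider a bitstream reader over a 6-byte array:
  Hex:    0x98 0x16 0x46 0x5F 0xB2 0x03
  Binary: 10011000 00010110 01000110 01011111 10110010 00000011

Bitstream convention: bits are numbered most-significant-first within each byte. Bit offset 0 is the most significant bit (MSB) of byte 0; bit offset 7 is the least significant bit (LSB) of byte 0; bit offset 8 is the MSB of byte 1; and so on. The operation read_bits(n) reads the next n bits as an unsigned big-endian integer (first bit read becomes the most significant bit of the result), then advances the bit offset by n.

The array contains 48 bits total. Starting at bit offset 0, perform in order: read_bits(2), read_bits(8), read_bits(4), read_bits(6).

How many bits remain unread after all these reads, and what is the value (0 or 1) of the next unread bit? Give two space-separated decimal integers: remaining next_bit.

Read 1: bits[0:2] width=2 -> value=2 (bin 10); offset now 2 = byte 0 bit 2; 46 bits remain
Read 2: bits[2:10] width=8 -> value=96 (bin 01100000); offset now 10 = byte 1 bit 2; 38 bits remain
Read 3: bits[10:14] width=4 -> value=5 (bin 0101); offset now 14 = byte 1 bit 6; 34 bits remain
Read 4: bits[14:20] width=6 -> value=36 (bin 100100); offset now 20 = byte 2 bit 4; 28 bits remain

Answer: 28 0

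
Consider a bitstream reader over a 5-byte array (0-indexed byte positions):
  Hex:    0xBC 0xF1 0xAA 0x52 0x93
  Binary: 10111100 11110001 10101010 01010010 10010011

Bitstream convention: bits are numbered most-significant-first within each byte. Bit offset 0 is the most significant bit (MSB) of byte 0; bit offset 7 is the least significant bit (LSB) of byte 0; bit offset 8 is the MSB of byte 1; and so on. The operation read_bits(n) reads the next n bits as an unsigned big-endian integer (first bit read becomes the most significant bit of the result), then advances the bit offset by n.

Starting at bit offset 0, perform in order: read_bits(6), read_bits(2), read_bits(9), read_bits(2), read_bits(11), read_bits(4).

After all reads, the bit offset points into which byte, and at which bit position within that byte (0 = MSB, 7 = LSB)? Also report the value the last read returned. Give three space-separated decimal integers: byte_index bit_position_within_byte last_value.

Answer: 4 2 10

Derivation:
Read 1: bits[0:6] width=6 -> value=47 (bin 101111); offset now 6 = byte 0 bit 6; 34 bits remain
Read 2: bits[6:8] width=2 -> value=0 (bin 00); offset now 8 = byte 1 bit 0; 32 bits remain
Read 3: bits[8:17] width=9 -> value=483 (bin 111100011); offset now 17 = byte 2 bit 1; 23 bits remain
Read 4: bits[17:19] width=2 -> value=1 (bin 01); offset now 19 = byte 2 bit 3; 21 bits remain
Read 5: bits[19:30] width=11 -> value=660 (bin 01010010100); offset now 30 = byte 3 bit 6; 10 bits remain
Read 6: bits[30:34] width=4 -> value=10 (bin 1010); offset now 34 = byte 4 bit 2; 6 bits remain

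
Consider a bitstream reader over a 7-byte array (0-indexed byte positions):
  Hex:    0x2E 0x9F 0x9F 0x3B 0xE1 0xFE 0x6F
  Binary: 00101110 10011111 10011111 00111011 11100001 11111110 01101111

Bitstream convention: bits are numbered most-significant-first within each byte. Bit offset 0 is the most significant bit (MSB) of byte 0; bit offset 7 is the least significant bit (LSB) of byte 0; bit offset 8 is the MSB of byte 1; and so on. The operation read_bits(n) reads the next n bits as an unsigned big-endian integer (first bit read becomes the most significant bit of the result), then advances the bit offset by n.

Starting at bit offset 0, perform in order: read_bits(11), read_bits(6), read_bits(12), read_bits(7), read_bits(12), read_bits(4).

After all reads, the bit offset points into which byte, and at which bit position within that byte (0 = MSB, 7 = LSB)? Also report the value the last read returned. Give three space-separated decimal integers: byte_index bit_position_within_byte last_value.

Answer: 6 4 6

Derivation:
Read 1: bits[0:11] width=11 -> value=372 (bin 00101110100); offset now 11 = byte 1 bit 3; 45 bits remain
Read 2: bits[11:17] width=6 -> value=63 (bin 111111); offset now 17 = byte 2 bit 1; 39 bits remain
Read 3: bits[17:29] width=12 -> value=999 (bin 001111100111); offset now 29 = byte 3 bit 5; 27 bits remain
Read 4: bits[29:36] width=7 -> value=62 (bin 0111110); offset now 36 = byte 4 bit 4; 20 bits remain
Read 5: bits[36:48] width=12 -> value=510 (bin 000111111110); offset now 48 = byte 6 bit 0; 8 bits remain
Read 6: bits[48:52] width=4 -> value=6 (bin 0110); offset now 52 = byte 6 bit 4; 4 bits remain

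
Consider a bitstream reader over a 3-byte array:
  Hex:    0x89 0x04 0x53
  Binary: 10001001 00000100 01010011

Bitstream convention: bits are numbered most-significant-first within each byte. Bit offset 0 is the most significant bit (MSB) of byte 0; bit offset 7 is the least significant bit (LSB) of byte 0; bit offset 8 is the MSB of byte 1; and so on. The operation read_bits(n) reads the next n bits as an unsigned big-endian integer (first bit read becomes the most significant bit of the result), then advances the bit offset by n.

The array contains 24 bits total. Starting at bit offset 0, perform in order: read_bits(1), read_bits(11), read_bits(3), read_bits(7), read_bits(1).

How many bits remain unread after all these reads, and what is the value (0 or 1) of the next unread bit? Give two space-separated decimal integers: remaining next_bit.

Read 1: bits[0:1] width=1 -> value=1 (bin 1); offset now 1 = byte 0 bit 1; 23 bits remain
Read 2: bits[1:12] width=11 -> value=144 (bin 00010010000); offset now 12 = byte 1 bit 4; 12 bits remain
Read 3: bits[12:15] width=3 -> value=2 (bin 010); offset now 15 = byte 1 bit 7; 9 bits remain
Read 4: bits[15:22] width=7 -> value=20 (bin 0010100); offset now 22 = byte 2 bit 6; 2 bits remain
Read 5: bits[22:23] width=1 -> value=1 (bin 1); offset now 23 = byte 2 bit 7; 1 bits remain

Answer: 1 1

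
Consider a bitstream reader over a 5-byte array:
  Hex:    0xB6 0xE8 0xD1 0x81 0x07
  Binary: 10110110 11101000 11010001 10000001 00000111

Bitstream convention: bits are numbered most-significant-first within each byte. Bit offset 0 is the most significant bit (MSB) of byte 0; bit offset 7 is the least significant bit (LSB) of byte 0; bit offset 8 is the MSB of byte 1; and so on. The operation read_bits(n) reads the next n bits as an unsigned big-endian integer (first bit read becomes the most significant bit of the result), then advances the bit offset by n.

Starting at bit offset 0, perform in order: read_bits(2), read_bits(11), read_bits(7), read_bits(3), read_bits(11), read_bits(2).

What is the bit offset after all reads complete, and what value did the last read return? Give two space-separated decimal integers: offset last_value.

Read 1: bits[0:2] width=2 -> value=2 (bin 10); offset now 2 = byte 0 bit 2; 38 bits remain
Read 2: bits[2:13] width=11 -> value=1757 (bin 11011011101); offset now 13 = byte 1 bit 5; 27 bits remain
Read 3: bits[13:20] width=7 -> value=13 (bin 0001101); offset now 20 = byte 2 bit 4; 20 bits remain
Read 4: bits[20:23] width=3 -> value=0 (bin 000); offset now 23 = byte 2 bit 7; 17 bits remain
Read 5: bits[23:34] width=11 -> value=1540 (bin 11000000100); offset now 34 = byte 4 bit 2; 6 bits remain
Read 6: bits[34:36] width=2 -> value=0 (bin 00); offset now 36 = byte 4 bit 4; 4 bits remain

Answer: 36 0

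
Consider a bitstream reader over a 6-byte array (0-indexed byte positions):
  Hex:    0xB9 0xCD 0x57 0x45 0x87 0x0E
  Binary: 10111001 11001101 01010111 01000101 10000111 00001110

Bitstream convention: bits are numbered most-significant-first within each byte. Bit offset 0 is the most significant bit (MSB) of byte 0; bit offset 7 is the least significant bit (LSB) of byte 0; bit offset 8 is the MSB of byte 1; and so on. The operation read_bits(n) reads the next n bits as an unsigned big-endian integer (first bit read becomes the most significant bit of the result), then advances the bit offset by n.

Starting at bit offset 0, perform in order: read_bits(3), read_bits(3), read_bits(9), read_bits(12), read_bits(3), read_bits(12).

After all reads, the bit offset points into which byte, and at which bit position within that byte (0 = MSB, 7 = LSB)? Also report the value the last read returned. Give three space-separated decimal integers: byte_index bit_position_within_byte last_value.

Answer: 5 2 1564

Derivation:
Read 1: bits[0:3] width=3 -> value=5 (bin 101); offset now 3 = byte 0 bit 3; 45 bits remain
Read 2: bits[3:6] width=3 -> value=6 (bin 110); offset now 6 = byte 0 bit 6; 42 bits remain
Read 3: bits[6:15] width=9 -> value=230 (bin 011100110); offset now 15 = byte 1 bit 7; 33 bits remain
Read 4: bits[15:27] width=12 -> value=2746 (bin 101010111010); offset now 27 = byte 3 bit 3; 21 bits remain
Read 5: bits[27:30] width=3 -> value=1 (bin 001); offset now 30 = byte 3 bit 6; 18 bits remain
Read 6: bits[30:42] width=12 -> value=1564 (bin 011000011100); offset now 42 = byte 5 bit 2; 6 bits remain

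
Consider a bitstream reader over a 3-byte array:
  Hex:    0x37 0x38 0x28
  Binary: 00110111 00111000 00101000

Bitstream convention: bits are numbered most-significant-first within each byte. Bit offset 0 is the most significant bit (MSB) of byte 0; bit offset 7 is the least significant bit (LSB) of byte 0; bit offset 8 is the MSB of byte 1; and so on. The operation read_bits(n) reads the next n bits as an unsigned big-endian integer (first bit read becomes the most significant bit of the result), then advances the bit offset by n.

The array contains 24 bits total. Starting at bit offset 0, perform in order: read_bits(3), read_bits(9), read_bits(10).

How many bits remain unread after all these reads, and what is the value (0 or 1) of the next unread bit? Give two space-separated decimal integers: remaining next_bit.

Read 1: bits[0:3] width=3 -> value=1 (bin 001); offset now 3 = byte 0 bit 3; 21 bits remain
Read 2: bits[3:12] width=9 -> value=371 (bin 101110011); offset now 12 = byte 1 bit 4; 12 bits remain
Read 3: bits[12:22] width=10 -> value=522 (bin 1000001010); offset now 22 = byte 2 bit 6; 2 bits remain

Answer: 2 0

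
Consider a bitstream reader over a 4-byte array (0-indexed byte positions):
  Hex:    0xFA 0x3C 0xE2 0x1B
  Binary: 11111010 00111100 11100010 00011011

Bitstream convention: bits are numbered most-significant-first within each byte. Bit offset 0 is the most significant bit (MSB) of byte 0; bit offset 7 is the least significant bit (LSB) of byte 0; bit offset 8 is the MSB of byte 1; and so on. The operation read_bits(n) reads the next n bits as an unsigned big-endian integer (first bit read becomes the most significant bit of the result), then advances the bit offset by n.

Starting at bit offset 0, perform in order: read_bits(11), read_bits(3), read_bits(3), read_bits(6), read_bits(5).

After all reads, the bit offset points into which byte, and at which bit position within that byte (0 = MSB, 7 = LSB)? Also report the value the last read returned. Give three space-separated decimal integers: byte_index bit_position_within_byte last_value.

Answer: 3 4 1

Derivation:
Read 1: bits[0:11] width=11 -> value=2001 (bin 11111010001); offset now 11 = byte 1 bit 3; 21 bits remain
Read 2: bits[11:14] width=3 -> value=7 (bin 111); offset now 14 = byte 1 bit 6; 18 bits remain
Read 3: bits[14:17] width=3 -> value=1 (bin 001); offset now 17 = byte 2 bit 1; 15 bits remain
Read 4: bits[17:23] width=6 -> value=49 (bin 110001); offset now 23 = byte 2 bit 7; 9 bits remain
Read 5: bits[23:28] width=5 -> value=1 (bin 00001); offset now 28 = byte 3 bit 4; 4 bits remain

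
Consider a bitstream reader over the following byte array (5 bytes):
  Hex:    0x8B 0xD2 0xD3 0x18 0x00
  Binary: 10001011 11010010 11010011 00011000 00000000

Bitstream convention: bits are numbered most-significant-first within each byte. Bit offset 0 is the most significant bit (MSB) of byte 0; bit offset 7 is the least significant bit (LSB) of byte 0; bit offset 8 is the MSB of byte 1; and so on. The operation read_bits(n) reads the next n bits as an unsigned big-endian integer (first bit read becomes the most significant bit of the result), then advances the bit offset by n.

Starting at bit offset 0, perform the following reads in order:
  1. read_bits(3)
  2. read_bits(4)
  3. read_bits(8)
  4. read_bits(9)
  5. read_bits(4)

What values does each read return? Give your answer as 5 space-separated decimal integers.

Answer: 4 5 233 211 1

Derivation:
Read 1: bits[0:3] width=3 -> value=4 (bin 100); offset now 3 = byte 0 bit 3; 37 bits remain
Read 2: bits[3:7] width=4 -> value=5 (bin 0101); offset now 7 = byte 0 bit 7; 33 bits remain
Read 3: bits[7:15] width=8 -> value=233 (bin 11101001); offset now 15 = byte 1 bit 7; 25 bits remain
Read 4: bits[15:24] width=9 -> value=211 (bin 011010011); offset now 24 = byte 3 bit 0; 16 bits remain
Read 5: bits[24:28] width=4 -> value=1 (bin 0001); offset now 28 = byte 3 bit 4; 12 bits remain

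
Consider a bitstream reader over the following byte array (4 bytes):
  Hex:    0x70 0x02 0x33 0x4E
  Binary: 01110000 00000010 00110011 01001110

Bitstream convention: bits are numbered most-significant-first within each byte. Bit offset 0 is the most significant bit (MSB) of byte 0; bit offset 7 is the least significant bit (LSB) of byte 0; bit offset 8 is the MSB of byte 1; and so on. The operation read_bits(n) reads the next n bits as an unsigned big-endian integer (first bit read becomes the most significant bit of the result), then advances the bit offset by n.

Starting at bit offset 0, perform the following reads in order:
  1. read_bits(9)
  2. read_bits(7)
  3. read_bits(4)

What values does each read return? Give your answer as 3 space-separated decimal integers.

Read 1: bits[0:9] width=9 -> value=224 (bin 011100000); offset now 9 = byte 1 bit 1; 23 bits remain
Read 2: bits[9:16] width=7 -> value=2 (bin 0000010); offset now 16 = byte 2 bit 0; 16 bits remain
Read 3: bits[16:20] width=4 -> value=3 (bin 0011); offset now 20 = byte 2 bit 4; 12 bits remain

Answer: 224 2 3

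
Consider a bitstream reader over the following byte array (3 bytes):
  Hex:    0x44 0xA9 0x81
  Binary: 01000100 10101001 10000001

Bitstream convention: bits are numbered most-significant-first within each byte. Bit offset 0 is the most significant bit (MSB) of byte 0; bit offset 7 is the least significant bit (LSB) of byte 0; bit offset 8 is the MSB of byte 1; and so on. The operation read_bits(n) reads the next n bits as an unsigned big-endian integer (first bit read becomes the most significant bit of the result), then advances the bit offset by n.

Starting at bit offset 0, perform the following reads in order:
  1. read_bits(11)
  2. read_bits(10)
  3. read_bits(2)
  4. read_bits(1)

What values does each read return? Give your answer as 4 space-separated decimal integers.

Answer: 549 304 0 1

Derivation:
Read 1: bits[0:11] width=11 -> value=549 (bin 01000100101); offset now 11 = byte 1 bit 3; 13 bits remain
Read 2: bits[11:21] width=10 -> value=304 (bin 0100110000); offset now 21 = byte 2 bit 5; 3 bits remain
Read 3: bits[21:23] width=2 -> value=0 (bin 00); offset now 23 = byte 2 bit 7; 1 bits remain
Read 4: bits[23:24] width=1 -> value=1 (bin 1); offset now 24 = byte 3 bit 0; 0 bits remain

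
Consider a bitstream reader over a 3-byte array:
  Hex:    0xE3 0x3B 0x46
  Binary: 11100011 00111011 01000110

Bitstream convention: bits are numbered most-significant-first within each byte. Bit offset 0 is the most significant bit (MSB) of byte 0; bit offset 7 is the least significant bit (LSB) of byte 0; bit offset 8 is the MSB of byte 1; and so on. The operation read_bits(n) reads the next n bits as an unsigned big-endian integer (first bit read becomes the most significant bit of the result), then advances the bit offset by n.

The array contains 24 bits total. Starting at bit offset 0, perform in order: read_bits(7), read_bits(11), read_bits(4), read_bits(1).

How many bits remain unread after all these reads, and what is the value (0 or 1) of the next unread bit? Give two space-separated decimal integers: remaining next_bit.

Answer: 1 0

Derivation:
Read 1: bits[0:7] width=7 -> value=113 (bin 1110001); offset now 7 = byte 0 bit 7; 17 bits remain
Read 2: bits[7:18] width=11 -> value=1261 (bin 10011101101); offset now 18 = byte 2 bit 2; 6 bits remain
Read 3: bits[18:22] width=4 -> value=1 (bin 0001); offset now 22 = byte 2 bit 6; 2 bits remain
Read 4: bits[22:23] width=1 -> value=1 (bin 1); offset now 23 = byte 2 bit 7; 1 bits remain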